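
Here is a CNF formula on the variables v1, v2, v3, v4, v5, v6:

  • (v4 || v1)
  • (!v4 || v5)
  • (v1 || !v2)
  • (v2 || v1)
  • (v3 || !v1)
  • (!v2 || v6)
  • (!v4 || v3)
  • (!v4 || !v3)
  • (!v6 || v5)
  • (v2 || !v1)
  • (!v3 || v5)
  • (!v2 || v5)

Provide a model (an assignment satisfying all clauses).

Pure literal: v5 appears only positively; assign v5 = True.
Branch on v1: take v1 = True.
  then v3 is forced to True.
  then v4 is forced to False.
  then v2 is forced to True.
  then v6 is forced to True.

v1=T  v2=T  v3=T  v4=F  v5=T  v6=T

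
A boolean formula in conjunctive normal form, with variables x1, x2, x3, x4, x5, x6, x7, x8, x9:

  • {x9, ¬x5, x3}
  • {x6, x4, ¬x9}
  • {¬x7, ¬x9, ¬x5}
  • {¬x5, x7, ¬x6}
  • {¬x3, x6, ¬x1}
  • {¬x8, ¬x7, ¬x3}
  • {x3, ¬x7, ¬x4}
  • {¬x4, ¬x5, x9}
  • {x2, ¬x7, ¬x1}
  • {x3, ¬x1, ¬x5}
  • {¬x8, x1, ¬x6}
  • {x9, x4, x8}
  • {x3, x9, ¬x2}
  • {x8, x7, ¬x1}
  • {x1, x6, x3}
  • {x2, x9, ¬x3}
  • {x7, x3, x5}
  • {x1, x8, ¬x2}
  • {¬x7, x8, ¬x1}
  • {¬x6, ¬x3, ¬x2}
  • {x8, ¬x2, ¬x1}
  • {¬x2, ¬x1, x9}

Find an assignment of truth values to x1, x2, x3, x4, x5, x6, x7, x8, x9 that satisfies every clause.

x1=False, x2=False, x3=True, x4=False, x5=False, x6=True, x7=False, x8=False, x9=True

Set x1 = False and propagate.
For the remaining variables, x2 = False, x3 = True, x4 = False, x5 = False, x6 = True, x7 = False, x8 = False, x9 = True works.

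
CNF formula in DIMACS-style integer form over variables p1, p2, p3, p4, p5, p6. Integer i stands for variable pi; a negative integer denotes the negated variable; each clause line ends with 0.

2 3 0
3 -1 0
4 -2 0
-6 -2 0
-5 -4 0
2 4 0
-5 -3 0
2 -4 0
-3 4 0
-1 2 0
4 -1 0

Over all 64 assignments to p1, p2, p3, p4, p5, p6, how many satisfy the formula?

3

The models are:
  p1=0 p2=1 p3=0 p4=1 p5=0 p6=0
  p1=0 p2=1 p3=1 p4=1 p5=0 p6=0
  p1=1 p2=1 p3=1 p4=1 p5=0 p6=0
That's 3 in total.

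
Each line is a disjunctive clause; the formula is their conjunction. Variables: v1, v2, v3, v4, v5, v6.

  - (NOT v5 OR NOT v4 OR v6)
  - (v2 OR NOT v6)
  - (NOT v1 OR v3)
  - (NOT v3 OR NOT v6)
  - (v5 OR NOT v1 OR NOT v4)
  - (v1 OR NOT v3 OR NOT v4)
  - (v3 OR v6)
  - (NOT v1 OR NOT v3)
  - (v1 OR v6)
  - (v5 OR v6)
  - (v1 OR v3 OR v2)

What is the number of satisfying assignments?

4

The models are:
  v1=F v2=T v3=F v4=F v5=F v6=T
  v1=F v2=T v3=F v4=F v5=T v6=T
  v1=F v2=T v3=F v4=T v5=F v6=T
  v1=F v2=T v3=F v4=T v5=T v6=T
Count: 4.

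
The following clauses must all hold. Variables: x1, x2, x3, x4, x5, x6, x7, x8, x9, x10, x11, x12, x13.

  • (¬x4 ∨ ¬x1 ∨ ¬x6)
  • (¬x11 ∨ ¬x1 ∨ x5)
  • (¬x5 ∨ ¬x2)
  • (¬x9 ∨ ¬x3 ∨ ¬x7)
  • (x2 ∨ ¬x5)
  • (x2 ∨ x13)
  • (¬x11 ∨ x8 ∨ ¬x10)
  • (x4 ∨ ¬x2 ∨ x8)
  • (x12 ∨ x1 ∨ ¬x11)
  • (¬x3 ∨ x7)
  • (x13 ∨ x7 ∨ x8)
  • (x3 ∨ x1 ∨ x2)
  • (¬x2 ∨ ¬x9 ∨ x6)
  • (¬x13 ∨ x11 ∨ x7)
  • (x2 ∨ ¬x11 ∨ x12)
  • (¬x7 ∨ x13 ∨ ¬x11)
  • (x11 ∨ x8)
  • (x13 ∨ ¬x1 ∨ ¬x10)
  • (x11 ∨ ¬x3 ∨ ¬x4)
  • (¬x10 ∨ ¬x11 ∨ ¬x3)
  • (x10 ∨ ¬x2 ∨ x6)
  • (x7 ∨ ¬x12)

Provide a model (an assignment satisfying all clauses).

x1=F, x2=F, x3=T, x4=F, x5=F, x6=T, x7=T, x8=F, x9=F, x10=F, x11=T, x12=T, x13=T

Check each clause:
  1. (¬x6 ∨ ¬x4 ∨ ¬x1) — ¬x4 is true.
  2. (x5 ∨ ¬x11 ∨ ¬x1) — ¬x1 is true.
  3. (¬x2 ∨ ¬x5) — ¬x5 is true.
  4. (¬x7 ∨ ¬x9 ∨ ¬x3) — ¬x9 is true.
  5. (¬x5 ∨ x2) — ¬x5 is true.
  6. (x13 ∨ x2) — x13 is true.
  7. (¬x11 ∨ x8 ∨ ¬x10) — ¬x10 is true.
  8. (¬x2 ∨ x8 ∨ x4) — ¬x2 is true.
  9. (¬x11 ∨ x12 ∨ x1) — x12 is true.
  10. (x7 ∨ ¬x3) — x7 is true.
  11. (x7 ∨ x13 ∨ x8) — x13 is true.
  12. (x1 ∨ x3 ∨ x2) — x3 is true.
  13. (¬x9 ∨ x6 ∨ ¬x2) — ¬x2 is true.
  14. (x11 ∨ ¬x13 ∨ x7) — x11 is true.
  15. (x12 ∨ ¬x11 ∨ x2) — x12 is true.
  16. (¬x11 ∨ ¬x7 ∨ x13) — x13 is true.
  17. (x8 ∨ x11) — x11 is true.
  18. (x13 ∨ ¬x1 ∨ ¬x10) — x13 is true.
  19. (¬x4 ∨ x11 ∨ ¬x3) — x11 is true.
  20. (¬x11 ∨ ¬x10 ∨ ¬x3) — ¬x10 is true.
  21. (x10 ∨ ¬x2 ∨ x6) — ¬x2 is true.
  22. (x7 ∨ ¬x12) — x7 is true.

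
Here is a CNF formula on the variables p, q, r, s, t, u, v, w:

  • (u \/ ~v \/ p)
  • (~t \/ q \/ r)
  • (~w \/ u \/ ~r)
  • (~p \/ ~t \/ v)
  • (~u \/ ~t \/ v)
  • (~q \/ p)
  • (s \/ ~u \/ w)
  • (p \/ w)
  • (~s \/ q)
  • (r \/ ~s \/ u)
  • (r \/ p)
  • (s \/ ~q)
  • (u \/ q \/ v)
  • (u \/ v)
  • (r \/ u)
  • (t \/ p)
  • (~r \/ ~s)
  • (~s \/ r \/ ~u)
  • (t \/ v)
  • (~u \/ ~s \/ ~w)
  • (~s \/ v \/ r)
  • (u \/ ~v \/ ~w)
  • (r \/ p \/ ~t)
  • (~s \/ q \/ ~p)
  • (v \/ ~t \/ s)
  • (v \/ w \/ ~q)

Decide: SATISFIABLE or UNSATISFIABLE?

SATISFIABLE

Try p = True.
Set q = False and propagate.
  then s is forced to False.
For the remaining variables, r = True, t = False, u = True, v = True, w = True works.
So p=T, q=F, r=T, s=F, t=F, u=T, v=T, w=T is a satisfying assignment.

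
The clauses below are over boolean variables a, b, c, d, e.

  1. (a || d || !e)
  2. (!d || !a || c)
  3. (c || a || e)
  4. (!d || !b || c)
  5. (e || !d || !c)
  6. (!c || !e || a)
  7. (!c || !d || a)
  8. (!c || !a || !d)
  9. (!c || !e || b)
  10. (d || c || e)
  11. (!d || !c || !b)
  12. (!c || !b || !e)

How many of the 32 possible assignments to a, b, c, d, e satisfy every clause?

7

Case analysis on c and d:
  c=T, d=T: a clause becomes empty — 0.
  c=T, d=F: remaining (a,b,e) ∈ {(F,F,F); (F,T,F); (T,F,F); (T,T,F)} — 4.
  c=F, d=T: remaining (a,b,e) ∈ {(F,F,T)} — 1.
  c=F, d=F: remaining (a,b,e) ∈ {(T,F,T); (T,T,T)} — 2.
Total: 0 + 4 + 1 + 2 = 7.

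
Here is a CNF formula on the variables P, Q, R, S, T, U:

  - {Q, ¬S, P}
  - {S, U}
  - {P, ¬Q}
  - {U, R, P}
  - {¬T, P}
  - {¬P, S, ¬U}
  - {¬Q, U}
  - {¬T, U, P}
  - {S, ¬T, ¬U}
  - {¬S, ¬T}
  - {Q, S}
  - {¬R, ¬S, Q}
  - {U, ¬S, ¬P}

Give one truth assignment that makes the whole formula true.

P=T, Q=T, R=F, S=T, T=F, U=T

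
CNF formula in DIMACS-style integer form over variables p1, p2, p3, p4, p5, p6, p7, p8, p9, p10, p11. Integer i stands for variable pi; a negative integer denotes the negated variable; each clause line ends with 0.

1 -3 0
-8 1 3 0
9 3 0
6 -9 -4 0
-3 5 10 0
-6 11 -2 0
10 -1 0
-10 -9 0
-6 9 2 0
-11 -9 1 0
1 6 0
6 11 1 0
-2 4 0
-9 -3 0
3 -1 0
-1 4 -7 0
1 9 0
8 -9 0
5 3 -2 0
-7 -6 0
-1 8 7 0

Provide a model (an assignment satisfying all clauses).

p1 = T, p2 = F, p3 = T, p4 = T, p5 = F, p6 = F, p7 = T, p8 = F, p9 = F, p10 = T, p11 = F

Set p1 = True and propagate.
  then p10 is forced to True.
  then p9 is forced to False.
  then p3 is forced to True.
Try p2 = False.
  then p6 is forced to False.
Branch on p4: take p4 = True.
For the remaining variables, p5 = False, p7 = True, p8 = False, p11 = False works.
Check each clause:
  1. (!p3 || p1) — p1 is true.
  2. (p3 || p1 || !p8) — !p8 is true.
  3. (p3 || p9) — p3 is true.
  4. (p6 || !p9 || !p4) — !p9 is true.
  5. (p5 || p10 || !p3) — p10 is true.
  6. (p11 || !p6 || !p2) — !p6 is true.
  7. (!p1 || p10) — p10 is true.
  8. (!p10 || !p9) — !p9 is true.
  9. (!p6 || p9 || p2) — !p6 is true.
  10. (!p11 || p1 || !p9) — p1 is true.
  11. (p1 || p6) — p1 is true.
  12. (p6 || p11 || p1) — p1 is true.
  13. (p4 || !p2) — p4 is true.
  14. (!p3 || !p9) — !p9 is true.
  15. (!p1 || p3) — p3 is true.
  16. (!p7 || p4 || !p1) — p4 is true.
  17. (p1 || p9) — p1 is true.
  18. (p8 || !p9) — !p9 is true.
  19. (p5 || p3 || !p2) — p3 is true.
  20. (!p7 || !p6) — !p6 is true.
  21. (p7 || p8 || !p1) — p7 is true.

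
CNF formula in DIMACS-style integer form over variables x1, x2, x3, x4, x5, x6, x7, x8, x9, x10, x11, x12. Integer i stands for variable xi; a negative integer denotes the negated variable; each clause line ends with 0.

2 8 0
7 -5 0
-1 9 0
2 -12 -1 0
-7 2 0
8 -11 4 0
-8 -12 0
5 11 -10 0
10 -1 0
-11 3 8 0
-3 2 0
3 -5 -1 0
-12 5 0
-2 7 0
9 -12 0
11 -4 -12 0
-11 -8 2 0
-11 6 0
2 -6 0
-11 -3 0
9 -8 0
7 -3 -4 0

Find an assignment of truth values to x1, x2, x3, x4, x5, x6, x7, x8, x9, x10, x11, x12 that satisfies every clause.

x1 occurs only negated in the remaining clauses — set x1 = False.
x9 occurs only positively in the remaining clauses — set x9 = True.
Branch on x2: take x2 = True.
  then x7 is forced to True.
For the remaining variables, x3 = True, x4 = True, x5 = True, x6 = False, x8 = True, x10 = False, x11 = False, x12 = False works.
Every clause has at least one true literal under this assignment.
Check each clause:
  1. (x8 \/ x2) — x8 is true.
  2. (x7 \/ ~x5) — x7 is true.
  3. (~x1 \/ x9) — x9 is true.
  4. (x2 \/ ~x12 \/ ~x1) — x2 is true.
  5. (x2 \/ ~x7) — x2 is true.
  6. (~x11 \/ x8 \/ x4) — x8 is true.
  7. (~x8 \/ ~x12) — ~x12 is true.
  8. (x5 \/ ~x10 \/ x11) — x5 is true.
  9. (~x1 \/ x10) — ~x1 is true.
  10. (x3 \/ ~x11 \/ x8) — x8 is true.
  11. (x2 \/ ~x3) — x2 is true.
  12. (~x1 \/ ~x5 \/ x3) — x3 is true.
  13. (x5 \/ ~x12) — ~x12 is true.
  14. (x7 \/ ~x2) — x7 is true.
  15. (~x12 \/ x9) — x9 is true.
  16. (~x4 \/ ~x12 \/ x11) — ~x12 is true.
  17. (x2 \/ ~x8 \/ ~x11) — x2 is true.
  18. (x6 \/ ~x11) — ~x11 is true.
  19. (~x6 \/ x2) — x2 is true.
  20. (~x3 \/ ~x11) — ~x11 is true.
  21. (x9 \/ ~x8) — x9 is true.
  22. (~x4 \/ x7 \/ ~x3) — x7 is true.

x1=False, x2=True, x3=True, x4=True, x5=True, x6=False, x7=True, x8=True, x9=True, x10=False, x11=False, x12=False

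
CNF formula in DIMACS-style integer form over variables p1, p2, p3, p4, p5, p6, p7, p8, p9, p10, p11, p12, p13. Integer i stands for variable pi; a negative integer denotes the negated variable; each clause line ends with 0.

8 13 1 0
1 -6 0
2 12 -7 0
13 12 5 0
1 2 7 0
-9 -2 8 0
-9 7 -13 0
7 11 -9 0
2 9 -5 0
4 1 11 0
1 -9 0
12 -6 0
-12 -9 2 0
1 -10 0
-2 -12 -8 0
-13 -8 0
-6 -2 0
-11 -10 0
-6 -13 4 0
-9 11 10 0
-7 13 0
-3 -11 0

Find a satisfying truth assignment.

p1=F, p2=T, p3=F, p4=T, p5=F, p6=F, p7=F, p8=F, p9=F, p10=F, p11=F, p12=T, p13=T

Check each clause:
  1. (p1 OR p8 OR p13) — p13 is true.
  2. (NOT p6 OR p1) — NOT p6 is true.
  3. (NOT p7 OR p2 OR p12) — NOT p7 is true.
  4. (p5 OR p13 OR p12) — p12 is true.
  5. (p1 OR p7 OR p2) — p2 is true.
  6. (NOT p2 OR NOT p9 OR p8) — NOT p9 is true.
  7. (NOT p9 OR p7 OR NOT p13) — NOT p9 is true.
  8. (p7 OR p11 OR NOT p9) — NOT p9 is true.
  9. (NOT p5 OR p9 OR p2) — p2 is true.
  10. (p11 OR p1 OR p4) — p4 is true.
  11. (NOT p9 OR p1) — NOT p9 is true.
  12. (NOT p6 OR p12) — NOT p6 is true.
  13. (NOT p12 OR p2 OR NOT p9) — p2 is true.
  14. (NOT p10 OR p1) — NOT p10 is true.
  15. (NOT p8 OR NOT p12 OR NOT p2) — NOT p8 is true.
  16. (NOT p13 OR NOT p8) — NOT p8 is true.
  17. (NOT p6 OR NOT p2) — NOT p6 is true.
  18. (NOT p11 OR NOT p10) — NOT p11 is true.
  19. (NOT p13 OR NOT p6 OR p4) — NOT p6 is true.
  20. (p11 OR NOT p9 OR p10) — NOT p9 is true.
  21. (NOT p7 OR p13) — NOT p7 is true.
  22. (NOT p11 OR NOT p3) — NOT p3 is true.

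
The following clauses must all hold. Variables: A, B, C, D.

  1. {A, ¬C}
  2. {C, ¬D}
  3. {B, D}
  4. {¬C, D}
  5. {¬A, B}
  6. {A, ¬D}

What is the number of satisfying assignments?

3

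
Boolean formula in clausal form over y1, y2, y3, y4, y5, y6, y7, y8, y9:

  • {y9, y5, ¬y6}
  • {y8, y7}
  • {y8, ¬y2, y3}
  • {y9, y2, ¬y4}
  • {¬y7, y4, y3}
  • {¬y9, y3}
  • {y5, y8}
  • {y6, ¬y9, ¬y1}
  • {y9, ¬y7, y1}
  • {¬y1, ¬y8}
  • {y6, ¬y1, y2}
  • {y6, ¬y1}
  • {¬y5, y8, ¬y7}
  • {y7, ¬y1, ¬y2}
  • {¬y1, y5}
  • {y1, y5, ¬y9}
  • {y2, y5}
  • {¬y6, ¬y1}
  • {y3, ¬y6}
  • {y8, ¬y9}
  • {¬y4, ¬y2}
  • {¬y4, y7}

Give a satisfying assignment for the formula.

y1=False, y2=False, y3=True, y4=True, y5=True, y6=False, y7=True, y8=True, y9=True

Pure literal: y3 appears only positively; assign y3 = True.
Try y1 = False.
Try y2 = False.
  then y5 is forced to True.
The remaining clauses are satisfied by y4 = True, y6 = False, y7 = True, y8 = True, y9 = True.
Every clause has at least one true literal under this assignment.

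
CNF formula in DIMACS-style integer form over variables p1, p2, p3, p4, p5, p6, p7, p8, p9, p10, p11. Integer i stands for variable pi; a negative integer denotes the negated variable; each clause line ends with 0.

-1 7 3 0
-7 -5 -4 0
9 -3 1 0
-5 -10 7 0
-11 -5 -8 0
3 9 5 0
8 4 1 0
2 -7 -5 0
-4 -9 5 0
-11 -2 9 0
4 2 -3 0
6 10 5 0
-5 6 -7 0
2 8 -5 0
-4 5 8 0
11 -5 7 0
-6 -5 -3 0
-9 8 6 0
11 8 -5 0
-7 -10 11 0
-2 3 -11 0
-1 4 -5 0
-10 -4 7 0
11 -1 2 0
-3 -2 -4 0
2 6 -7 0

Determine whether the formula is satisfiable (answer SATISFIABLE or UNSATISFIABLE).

SATISFIABLE

Branch on p1: take p1 = True.
Set p2 = False and propagate.
  then p11 is forced to True.
Branch on p3: take p3 = False.
  then p7 is forced to True.
  then p5 is forced to False.
  then p9 is forced to True.
  then p4 is forced to False.
  then p6 is forced to True.
p8, p10 are now unconstrained; take p8 = False, p10 = False.
So p1 = T, p2 = F, p3 = F, p4 = F, p5 = F, p6 = T, p7 = T, p8 = F, p9 = T, p10 = F, p11 = T is a satisfying assignment.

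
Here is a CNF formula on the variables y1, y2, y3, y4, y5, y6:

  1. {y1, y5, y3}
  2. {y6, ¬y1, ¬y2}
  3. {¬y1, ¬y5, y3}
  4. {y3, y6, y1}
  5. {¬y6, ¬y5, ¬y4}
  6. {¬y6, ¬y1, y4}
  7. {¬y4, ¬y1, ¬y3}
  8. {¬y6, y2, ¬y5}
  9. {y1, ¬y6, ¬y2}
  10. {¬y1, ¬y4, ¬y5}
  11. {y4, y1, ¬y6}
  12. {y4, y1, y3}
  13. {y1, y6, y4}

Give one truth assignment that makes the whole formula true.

Branch on y1: take y1 = True.
For the remaining variables, y2 = True, y3 = False, y4 = True, y5 = False, y6 = True works.
Every clause has at least one true literal under this assignment.

y1 = True  y2 = True  y3 = False  y4 = True  y5 = False  y6 = True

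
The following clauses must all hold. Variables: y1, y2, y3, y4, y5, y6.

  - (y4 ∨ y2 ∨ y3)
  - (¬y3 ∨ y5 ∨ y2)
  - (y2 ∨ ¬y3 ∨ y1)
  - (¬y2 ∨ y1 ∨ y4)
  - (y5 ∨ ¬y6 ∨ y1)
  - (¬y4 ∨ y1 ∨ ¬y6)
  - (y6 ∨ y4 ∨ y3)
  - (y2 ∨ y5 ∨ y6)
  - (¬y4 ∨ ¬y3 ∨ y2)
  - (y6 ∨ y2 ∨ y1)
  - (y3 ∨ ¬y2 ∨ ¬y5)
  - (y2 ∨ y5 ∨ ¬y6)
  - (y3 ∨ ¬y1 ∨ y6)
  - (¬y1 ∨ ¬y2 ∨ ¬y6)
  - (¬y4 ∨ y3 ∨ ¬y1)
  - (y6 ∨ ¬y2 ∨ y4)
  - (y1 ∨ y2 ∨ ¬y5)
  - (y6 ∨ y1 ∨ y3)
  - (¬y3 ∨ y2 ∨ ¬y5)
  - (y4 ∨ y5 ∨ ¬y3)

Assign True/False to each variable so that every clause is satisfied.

Set y1 = False and propagate.
The remaining clauses are satisfied by y2 = True, y3 = True, y4 = True, y5 = True, y6 = False.
Every clause has at least one true literal under this assignment.

y1 = F, y2 = T, y3 = T, y4 = T, y5 = T, y6 = F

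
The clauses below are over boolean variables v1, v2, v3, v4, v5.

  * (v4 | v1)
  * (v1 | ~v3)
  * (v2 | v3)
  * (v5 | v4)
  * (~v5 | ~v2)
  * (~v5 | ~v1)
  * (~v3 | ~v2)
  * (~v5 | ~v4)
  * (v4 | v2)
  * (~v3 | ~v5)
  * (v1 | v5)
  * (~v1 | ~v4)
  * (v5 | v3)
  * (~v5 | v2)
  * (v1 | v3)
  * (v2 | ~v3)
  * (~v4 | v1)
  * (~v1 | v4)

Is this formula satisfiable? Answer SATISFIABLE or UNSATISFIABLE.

UNSATISFIABLE

v1 = True:
  propagation gives v5=False, v4=True; an empty clause results — contradiction.
v1 = False:
  propagation gives v4=True; an empty clause results — contradiction.
Every branch closes, so no satisfying assignment exists.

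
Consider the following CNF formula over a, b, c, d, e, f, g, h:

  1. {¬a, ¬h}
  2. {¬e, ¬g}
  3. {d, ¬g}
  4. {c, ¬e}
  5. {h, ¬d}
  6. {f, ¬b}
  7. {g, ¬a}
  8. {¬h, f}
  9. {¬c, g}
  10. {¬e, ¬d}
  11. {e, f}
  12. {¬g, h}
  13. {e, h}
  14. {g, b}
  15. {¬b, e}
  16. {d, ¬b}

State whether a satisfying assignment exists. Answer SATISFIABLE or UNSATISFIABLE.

SATISFIABLE

Pure literal: a appears only negated; assign a = False.
f occurs only positively in the remaining clauses — set f = True.
Branch on b: take b = False.
  then g is forced to True.
  then e is forced to False.
  then d is forced to True.
  then h is forced to True.
c is now unconstrained; take c = False.
Every clause has at least one true literal under this assignment.
So a=False, b=False, c=False, d=True, e=False, f=True, g=True, h=True is a satisfying assignment.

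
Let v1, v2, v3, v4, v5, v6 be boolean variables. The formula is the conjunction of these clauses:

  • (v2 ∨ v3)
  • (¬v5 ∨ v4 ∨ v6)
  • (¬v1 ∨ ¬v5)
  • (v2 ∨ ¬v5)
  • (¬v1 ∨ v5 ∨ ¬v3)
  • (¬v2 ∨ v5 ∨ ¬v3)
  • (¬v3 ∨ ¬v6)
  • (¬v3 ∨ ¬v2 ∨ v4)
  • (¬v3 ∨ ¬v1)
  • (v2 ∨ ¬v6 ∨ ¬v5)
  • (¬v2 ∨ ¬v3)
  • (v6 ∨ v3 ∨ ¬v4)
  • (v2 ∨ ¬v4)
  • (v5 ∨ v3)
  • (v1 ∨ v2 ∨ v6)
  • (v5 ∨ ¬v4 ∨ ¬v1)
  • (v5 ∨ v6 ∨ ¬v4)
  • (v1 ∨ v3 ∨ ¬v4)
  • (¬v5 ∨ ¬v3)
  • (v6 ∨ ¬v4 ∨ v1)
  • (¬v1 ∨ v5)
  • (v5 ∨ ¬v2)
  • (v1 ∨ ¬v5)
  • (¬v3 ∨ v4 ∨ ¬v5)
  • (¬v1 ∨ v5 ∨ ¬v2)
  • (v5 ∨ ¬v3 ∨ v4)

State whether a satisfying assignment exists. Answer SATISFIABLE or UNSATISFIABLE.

v5 = True:
  propagation gives v1=False; an empty clause results — contradiction.
v5 = False:
  propagation gives v3=True, v1=False, v2=False, v6=False; an empty clause results — contradiction.
Every branch closes, so no satisfying assignment exists.

UNSATISFIABLE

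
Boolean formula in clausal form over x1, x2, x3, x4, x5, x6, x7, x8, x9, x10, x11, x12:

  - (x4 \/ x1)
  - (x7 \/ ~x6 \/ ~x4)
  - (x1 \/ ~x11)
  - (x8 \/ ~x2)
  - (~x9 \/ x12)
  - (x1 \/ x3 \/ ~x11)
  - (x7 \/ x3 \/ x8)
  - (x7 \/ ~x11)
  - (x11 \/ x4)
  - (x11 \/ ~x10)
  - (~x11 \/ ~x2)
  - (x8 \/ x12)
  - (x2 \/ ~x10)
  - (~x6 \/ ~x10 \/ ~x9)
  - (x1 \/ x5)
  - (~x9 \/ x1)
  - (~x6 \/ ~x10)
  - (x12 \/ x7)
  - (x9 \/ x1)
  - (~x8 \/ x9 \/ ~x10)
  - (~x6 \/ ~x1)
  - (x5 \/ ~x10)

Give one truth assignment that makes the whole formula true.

x1 = T  x2 = F  x3 = T  x4 = T  x5 = T  x6 = F  x7 = T  x8 = F  x9 = F  x10 = F  x11 = T  x12 = T

Check each clause:
  1. (x4 \/ x1) — x1 is true.
  2. (~x4 \/ ~x6 \/ x7) — ~x6 is true.
  3. (~x11 \/ x1) — x1 is true.
  4. (~x2 \/ x8) — ~x2 is true.
  5. (x12 \/ ~x9) — x12 is true.
  6. (x3 \/ ~x11 \/ x1) — x1 is true.
  7. (x8 \/ x7 \/ x3) — x3 is true.
  8. (x7 \/ ~x11) — x7 is true.
  9. (x11 \/ x4) — x11 is true.
  10. (x11 \/ ~x10) — x11 is true.
  11. (~x2 \/ ~x11) — ~x2 is true.
  12. (x12 \/ x8) — x12 is true.
  13. (~x10 \/ x2) — ~x10 is true.
  14. (~x10 \/ ~x9 \/ ~x6) — ~x6 is true.
  15. (x1 \/ x5) — x1 is true.
  16. (x1 \/ ~x9) — x1 is true.
  17. (~x6 \/ ~x10) — ~x6 is true.
  18. (x12 \/ x7) — x12 is true.
  19. (x9 \/ x1) — x1 is true.
  20. (~x8 \/ ~x10 \/ x9) — ~x8 is true.
  21. (~x6 \/ ~x1) — ~x6 is true.
  22. (~x10 \/ x5) — x5 is true.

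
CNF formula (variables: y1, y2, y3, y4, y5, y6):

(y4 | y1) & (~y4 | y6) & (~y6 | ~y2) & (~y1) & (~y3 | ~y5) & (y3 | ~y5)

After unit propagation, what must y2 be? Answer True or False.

False

(~y1) is a unit clause: y1 = False.
(y4 | y1): since y1 = False, the clause reduces to (y4). y4 = True.
From (~y4 | y6) and y4 = True: y6 = True.
From (~y2 | ~y6) and y6 = True: y2 = False.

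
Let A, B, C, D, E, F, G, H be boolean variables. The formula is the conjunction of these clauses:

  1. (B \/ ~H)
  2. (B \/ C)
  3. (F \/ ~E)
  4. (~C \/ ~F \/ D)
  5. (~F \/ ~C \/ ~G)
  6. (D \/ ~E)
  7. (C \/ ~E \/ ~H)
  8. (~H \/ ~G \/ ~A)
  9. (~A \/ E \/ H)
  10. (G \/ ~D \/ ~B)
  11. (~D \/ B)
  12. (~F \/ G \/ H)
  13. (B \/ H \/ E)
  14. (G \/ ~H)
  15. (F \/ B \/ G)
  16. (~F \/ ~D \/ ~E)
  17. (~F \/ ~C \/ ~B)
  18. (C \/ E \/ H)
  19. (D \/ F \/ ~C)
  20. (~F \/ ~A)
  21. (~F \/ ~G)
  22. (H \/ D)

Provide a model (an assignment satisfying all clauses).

Pure literal: A appears only negated; assign A = False.
Set B = True and propagate.
Branch on C: take C = True.
  then F is forced to False.
  then E is forced to False.
  then D is forced to True.
  then G is forced to True.
H is now unconstrained; take H = False.

A = False, B = True, C = True, D = True, E = False, F = False, G = True, H = False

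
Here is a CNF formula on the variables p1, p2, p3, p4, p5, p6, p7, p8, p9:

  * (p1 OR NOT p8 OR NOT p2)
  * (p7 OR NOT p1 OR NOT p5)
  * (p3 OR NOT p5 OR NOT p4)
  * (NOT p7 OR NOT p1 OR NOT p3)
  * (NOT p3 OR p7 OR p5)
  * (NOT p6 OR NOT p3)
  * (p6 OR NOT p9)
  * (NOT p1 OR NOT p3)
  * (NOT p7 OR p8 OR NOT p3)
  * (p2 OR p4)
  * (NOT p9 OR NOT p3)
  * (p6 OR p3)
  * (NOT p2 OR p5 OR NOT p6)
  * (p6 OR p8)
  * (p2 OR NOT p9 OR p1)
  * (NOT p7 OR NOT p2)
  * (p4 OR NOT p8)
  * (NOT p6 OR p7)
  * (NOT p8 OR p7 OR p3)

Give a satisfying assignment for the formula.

p1=0, p2=0, p3=1, p4=1, p5=1, p6=0, p7=1, p8=1, p9=0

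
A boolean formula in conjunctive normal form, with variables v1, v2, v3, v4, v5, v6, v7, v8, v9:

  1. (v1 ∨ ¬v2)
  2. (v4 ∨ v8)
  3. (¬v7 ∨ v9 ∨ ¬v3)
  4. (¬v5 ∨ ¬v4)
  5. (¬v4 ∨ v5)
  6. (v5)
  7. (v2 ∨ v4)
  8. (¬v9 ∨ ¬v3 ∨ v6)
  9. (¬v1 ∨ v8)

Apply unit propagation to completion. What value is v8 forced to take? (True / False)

(v5) is a unit clause: v5 = True.
(¬v4 ∨ ¬v5): since v5 = True, the clause reduces to (¬v4). v4 = False.
(v4 ∨ v8): since v4 = False, the clause reduces to (v8). v8 = True.

True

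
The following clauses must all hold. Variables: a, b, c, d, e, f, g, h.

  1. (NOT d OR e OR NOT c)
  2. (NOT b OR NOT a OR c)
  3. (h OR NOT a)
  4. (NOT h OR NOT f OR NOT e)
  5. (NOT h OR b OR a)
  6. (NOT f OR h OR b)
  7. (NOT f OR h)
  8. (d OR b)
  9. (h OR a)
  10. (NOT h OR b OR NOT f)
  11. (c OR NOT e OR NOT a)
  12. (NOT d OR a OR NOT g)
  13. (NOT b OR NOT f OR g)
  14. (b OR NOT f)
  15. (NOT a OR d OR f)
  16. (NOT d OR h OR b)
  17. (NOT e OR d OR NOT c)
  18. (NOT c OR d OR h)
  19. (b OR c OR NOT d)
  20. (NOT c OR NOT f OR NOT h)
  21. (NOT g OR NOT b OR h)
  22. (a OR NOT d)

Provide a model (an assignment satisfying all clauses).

a = False, b = True, c = False, d = False, e = False, f = False, g = True, h = True

Set a = False and propagate.
  then h is forced to True.
  then b is forced to True.
  then d is forced to False.
The remaining clauses are satisfied by c = False, e = False, f = False, g = True.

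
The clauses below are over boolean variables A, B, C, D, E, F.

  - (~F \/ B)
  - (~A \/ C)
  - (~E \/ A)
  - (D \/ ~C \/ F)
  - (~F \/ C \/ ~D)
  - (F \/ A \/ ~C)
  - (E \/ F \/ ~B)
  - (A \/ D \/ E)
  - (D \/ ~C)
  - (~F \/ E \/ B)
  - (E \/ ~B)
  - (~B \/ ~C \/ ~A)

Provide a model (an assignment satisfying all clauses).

A=0  B=0  C=0  D=1  E=0  F=0

Try A = False.
  then E is forced to False.
  then D is forced to True.
  then B is forced to False.
  then F is forced to False.
  then C is forced to False.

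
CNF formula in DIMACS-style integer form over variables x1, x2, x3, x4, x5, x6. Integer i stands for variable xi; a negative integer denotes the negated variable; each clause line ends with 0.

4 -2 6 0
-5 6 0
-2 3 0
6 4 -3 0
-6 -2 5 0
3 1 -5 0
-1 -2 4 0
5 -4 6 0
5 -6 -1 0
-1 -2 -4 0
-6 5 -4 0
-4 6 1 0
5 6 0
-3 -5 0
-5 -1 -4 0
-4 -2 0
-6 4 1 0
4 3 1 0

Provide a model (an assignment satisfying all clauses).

x1 = T  x2 = F  x3 = F  x4 = F  x5 = T  x6 = T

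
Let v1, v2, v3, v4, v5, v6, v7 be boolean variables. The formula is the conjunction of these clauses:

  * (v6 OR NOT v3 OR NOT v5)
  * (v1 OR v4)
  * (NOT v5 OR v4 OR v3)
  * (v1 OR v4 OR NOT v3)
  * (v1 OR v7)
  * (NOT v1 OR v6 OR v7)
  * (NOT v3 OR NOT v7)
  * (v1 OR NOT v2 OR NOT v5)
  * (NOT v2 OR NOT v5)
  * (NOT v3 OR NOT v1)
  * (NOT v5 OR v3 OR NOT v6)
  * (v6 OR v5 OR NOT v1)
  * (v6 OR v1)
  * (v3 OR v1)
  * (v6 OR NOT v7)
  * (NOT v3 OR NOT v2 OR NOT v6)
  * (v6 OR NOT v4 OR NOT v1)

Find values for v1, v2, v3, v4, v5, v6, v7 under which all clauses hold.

Pure literal: v2 appears only negated; assign v2 = False.
Branch on v1: take v1 = True.
  then v3 is forced to False.
Branch on v4: take v4 = False.
  then v5 is forced to False.
  then v6 is forced to True.
v7 is now unconstrained; take v7 = False.
Every clause has at least one true literal under this assignment.

v1 = True, v2 = False, v3 = False, v4 = False, v5 = False, v6 = True, v7 = False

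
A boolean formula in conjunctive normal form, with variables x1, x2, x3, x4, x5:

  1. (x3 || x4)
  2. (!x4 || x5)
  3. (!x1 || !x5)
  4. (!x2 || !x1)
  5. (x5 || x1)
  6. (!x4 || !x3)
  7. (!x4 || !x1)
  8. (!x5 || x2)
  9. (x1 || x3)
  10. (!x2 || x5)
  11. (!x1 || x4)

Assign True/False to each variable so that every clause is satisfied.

x1=F, x2=T, x3=T, x4=F, x5=T

Check each clause:
  1. (x4 || x3) — x3 is true.
  2. (x5 || !x4) — !x4 is true.
  3. (!x5 || !x1) — !x1 is true.
  4. (!x2 || !x1) — !x1 is true.
  5. (x1 || x5) — x5 is true.
  6. (!x3 || !x4) — !x4 is true.
  7. (!x4 || !x1) — !x4 is true.
  8. (!x5 || x2) — x2 is true.
  9. (x1 || x3) — x3 is true.
  10. (!x2 || x5) — x5 is true.
  11. (x4 || !x1) — !x1 is true.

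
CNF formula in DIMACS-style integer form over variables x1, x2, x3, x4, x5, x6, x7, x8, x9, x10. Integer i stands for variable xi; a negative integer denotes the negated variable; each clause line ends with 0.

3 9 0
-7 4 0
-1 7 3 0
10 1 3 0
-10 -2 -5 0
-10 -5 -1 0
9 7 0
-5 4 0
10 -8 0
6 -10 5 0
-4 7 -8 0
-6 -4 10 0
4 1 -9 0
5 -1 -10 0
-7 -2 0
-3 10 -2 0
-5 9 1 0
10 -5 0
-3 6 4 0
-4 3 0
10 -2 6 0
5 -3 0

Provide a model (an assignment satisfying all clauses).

x2 occurs only negated in the remaining clauses — set x2 = False.
x8 occurs only negated in the remaining clauses — set x8 = False.
Try x1 = False.
Set x3 = True and propagate.
  then x5 is forced to True.
  then x4 is forced to True.
  then x9 is forced to True.
  then x10 is forced to True.
x6, x7 are now unconstrained; take x6 = True, x7 = True.

x1 = F, x2 = F, x3 = T, x4 = T, x5 = T, x6 = T, x7 = T, x8 = F, x9 = T, x10 = T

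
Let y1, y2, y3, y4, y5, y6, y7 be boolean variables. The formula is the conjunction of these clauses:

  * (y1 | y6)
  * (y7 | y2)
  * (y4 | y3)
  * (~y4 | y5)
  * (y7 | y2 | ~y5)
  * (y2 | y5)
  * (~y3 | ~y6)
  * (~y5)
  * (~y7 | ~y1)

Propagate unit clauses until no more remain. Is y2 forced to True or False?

(~y5) stands alone — y5 = False.
(~y4 | y5): since y5 = False, the clause reduces to (~y4). y4 = False.
(y3 | y4) with y4 = False leaves only y3, so y3 = True.
In (y5 | y2), y5 is now false; y2 must hold, so y2 = True.

True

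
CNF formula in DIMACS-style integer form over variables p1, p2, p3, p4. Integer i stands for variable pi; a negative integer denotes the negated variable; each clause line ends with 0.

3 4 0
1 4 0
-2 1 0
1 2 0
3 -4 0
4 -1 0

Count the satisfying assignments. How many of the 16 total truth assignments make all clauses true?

2

The models are:
  p1=1 p2=0 p3=1 p4=1
  p1=1 p2=1 p3=1 p4=1
Count: 2.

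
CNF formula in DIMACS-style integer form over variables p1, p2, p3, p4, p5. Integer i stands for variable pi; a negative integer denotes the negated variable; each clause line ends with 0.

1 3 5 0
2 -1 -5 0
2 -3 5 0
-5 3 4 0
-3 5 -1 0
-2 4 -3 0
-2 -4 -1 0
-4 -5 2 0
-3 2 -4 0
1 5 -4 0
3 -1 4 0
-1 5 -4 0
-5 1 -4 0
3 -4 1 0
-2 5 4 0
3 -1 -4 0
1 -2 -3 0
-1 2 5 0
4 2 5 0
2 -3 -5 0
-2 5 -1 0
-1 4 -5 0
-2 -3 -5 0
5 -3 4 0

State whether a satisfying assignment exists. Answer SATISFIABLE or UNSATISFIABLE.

p5 = True:
  p4 = True:
    propagation gives p2=True, p1=False; an empty clause results — contradiction.
  p4 = False:
    propagation gives p3=True, p2=False; an empty clause results — contradiction.
p5 = False:
  p1 = True:
    propagation gives p3=False, p4=True; an empty clause results — contradiction.
  p1 = False:
    propagation gives p3=True, p2=True; an empty clause results — contradiction.
Every branch closes, so no satisfying assignment exists.

UNSATISFIABLE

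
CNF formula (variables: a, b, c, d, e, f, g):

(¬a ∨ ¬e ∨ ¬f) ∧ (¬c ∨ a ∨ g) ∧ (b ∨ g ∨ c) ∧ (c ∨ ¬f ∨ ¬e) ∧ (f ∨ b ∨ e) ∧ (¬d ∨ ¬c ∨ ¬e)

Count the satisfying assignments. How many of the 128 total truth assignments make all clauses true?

Split on c, then e.
  c=T, e=T: b free; 4 ways for (a,d,f,g) × 2^1 = 8.
  c=T, e=F: d free; 9 ways for (a,b,f,g) × 2^1 = 18.
  c=F, e=T: a, d free; 3 ways for (b,f,g) × 2^2 = 12.
  c=F, e=F: a, d free; 5 ways for (b,f,g) × 2^2 = 20.
Total: 8 + 18 + 12 + 20 = 58.

58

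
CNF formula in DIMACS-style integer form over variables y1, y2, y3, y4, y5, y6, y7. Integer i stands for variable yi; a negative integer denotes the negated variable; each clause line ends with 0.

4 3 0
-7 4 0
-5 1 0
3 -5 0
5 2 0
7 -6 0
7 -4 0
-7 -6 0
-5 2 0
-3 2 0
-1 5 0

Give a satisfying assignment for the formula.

y1 = False  y2 = True  y3 = True  y4 = False  y5 = False  y6 = False  y7 = False

Check each clause:
  1. (y3 OR y4) — y3 is true.
  2. (y4 OR NOT y7) — NOT y7 is true.
  3. (NOT y5 OR y1) — NOT y5 is true.
  4. (NOT y5 OR y3) — y3 is true.
  5. (y2 OR y5) — y2 is true.
  6. (NOT y6 OR y7) — NOT y6 is true.
  7. (y7 OR NOT y4) — NOT y4 is true.
  8. (NOT y7 OR NOT y6) — NOT y7 is true.
  9. (NOT y5 OR y2) — y2 is true.
  10. (y2 OR NOT y3) — y2 is true.
  11. (y5 OR NOT y1) — NOT y1 is true.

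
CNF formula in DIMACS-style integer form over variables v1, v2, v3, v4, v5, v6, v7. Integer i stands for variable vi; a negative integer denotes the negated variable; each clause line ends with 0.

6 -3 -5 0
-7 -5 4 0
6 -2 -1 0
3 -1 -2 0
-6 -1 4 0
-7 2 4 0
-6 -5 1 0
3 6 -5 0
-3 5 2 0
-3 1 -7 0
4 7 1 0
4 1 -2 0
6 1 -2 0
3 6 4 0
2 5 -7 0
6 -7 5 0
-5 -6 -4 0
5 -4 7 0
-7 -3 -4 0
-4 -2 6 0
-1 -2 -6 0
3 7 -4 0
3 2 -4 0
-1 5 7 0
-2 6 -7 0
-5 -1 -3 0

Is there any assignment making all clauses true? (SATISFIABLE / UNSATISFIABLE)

SATISFIABLE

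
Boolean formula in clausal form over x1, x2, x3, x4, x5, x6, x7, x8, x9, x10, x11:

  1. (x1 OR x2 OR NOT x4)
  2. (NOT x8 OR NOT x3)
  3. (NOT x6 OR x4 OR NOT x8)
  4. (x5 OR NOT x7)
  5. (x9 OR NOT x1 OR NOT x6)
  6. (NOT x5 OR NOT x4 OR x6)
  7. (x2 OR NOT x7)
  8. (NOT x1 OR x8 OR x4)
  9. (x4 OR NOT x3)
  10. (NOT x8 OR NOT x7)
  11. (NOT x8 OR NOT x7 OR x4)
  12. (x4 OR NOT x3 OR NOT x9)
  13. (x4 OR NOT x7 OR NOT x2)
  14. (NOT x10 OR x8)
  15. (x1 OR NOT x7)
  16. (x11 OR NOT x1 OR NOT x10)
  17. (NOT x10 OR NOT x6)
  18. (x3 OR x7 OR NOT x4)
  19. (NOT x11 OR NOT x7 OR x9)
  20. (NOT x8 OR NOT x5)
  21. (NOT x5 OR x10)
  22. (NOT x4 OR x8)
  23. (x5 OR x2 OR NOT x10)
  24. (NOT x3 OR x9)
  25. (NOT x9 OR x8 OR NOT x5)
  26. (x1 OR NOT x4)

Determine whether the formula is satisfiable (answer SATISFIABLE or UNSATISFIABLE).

Set x1 = False and propagate.
  then x7 is forced to False.
  then x4 is forced to False.
  then x3 is forced to False.
Set x2 = True and propagate.
The remaining clauses are satisfied by x5 = False, x6 = False, x8 = True, x9 = False, x10 = False, x11 = False.
So x1 = False  x2 = True  x3 = False  x4 = False  x5 = False  x6 = False  x7 = False  x8 = True  x9 = False  x10 = False  x11 = False is a satisfying assignment.

SATISFIABLE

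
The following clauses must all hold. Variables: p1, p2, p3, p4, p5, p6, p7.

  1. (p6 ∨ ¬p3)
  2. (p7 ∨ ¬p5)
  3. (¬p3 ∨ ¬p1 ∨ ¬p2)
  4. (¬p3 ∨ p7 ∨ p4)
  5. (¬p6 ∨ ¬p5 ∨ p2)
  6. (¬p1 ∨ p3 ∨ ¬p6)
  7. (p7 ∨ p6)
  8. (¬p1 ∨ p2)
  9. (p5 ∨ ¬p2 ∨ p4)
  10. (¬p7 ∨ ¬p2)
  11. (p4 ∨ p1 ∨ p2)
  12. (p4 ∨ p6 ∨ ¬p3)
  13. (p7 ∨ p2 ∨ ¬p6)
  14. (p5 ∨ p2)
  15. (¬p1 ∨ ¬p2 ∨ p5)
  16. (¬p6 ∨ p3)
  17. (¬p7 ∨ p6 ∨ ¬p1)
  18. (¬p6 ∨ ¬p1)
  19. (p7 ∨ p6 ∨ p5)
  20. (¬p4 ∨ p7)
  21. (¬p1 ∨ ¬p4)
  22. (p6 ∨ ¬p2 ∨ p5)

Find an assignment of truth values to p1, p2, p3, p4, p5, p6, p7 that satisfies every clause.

p1=0  p2=0  p3=0  p4=1  p5=1  p6=0  p7=1

Try p1 = False.
Branch on p2: take p2 = False.
  then p4 is forced to True.
  then p5 is forced to True.
  then p7 is forced to True.
  then p6 is forced to False.
  then p3 is forced to False.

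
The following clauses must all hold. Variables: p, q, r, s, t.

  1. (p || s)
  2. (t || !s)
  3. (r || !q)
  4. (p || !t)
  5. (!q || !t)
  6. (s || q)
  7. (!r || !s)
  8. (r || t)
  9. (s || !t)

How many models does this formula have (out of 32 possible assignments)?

The models are:
  p=1 q=0 r=0 s=1 t=1
  p=1 q=1 r=1 s=0 t=0
That's 2 in total.

2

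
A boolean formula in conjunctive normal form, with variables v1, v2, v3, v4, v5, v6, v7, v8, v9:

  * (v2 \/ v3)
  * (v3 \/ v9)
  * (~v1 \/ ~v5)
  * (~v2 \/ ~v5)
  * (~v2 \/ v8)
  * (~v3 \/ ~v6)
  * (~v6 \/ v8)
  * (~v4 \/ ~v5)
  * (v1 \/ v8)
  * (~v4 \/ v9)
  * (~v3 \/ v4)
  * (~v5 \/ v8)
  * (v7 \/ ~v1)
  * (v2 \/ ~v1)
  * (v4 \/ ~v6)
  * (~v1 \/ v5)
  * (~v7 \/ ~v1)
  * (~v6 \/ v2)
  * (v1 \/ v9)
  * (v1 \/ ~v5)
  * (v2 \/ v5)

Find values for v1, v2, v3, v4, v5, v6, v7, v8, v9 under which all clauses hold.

v8 occurs only positively in the remaining clauses — set v8 = True.
Pure literal: v9 appears only positively; assign v9 = True.
Set v1 = False and propagate.
  then v5 is forced to False.
  then v2 is forced to True.
For the remaining variables, v3 = False, v4 = True, v6 = True, v7 = False works.
Every clause has at least one true literal under this assignment.
Check each clause:
  1. (v2 \/ v3) — v2 is true.
  2. (v9 \/ v3) — v9 is true.
  3. (~v1 \/ ~v5) — ~v5 is true.
  4. (~v2 \/ ~v5) — ~v5 is true.
  5. (v8 \/ ~v2) — v8 is true.
  6. (~v6 \/ ~v3) — ~v3 is true.
  7. (v8 \/ ~v6) — v8 is true.
  8. (~v4 \/ ~v5) — ~v5 is true.
  9. (v8 \/ v1) — v8 is true.
  10. (~v4 \/ v9) — v9 is true.
  11. (~v3 \/ v4) — v4 is true.
  12. (v8 \/ ~v5) — v8 is true.
  13. (~v1 \/ v7) — ~v1 is true.
  14. (v2 \/ ~v1) — v2 is true.
  15. (v4 \/ ~v6) — v4 is true.
  16. (~v1 \/ v5) — ~v1 is true.
  17. (~v1 \/ ~v7) — ~v7 is true.
  18. (~v6 \/ v2) — v2 is true.
  19. (v1 \/ v9) — v9 is true.
  20. (~v5 \/ v1) — ~v5 is true.
  21. (v5 \/ v2) — v2 is true.

v1 = False, v2 = True, v3 = False, v4 = True, v5 = False, v6 = True, v7 = False, v8 = True, v9 = True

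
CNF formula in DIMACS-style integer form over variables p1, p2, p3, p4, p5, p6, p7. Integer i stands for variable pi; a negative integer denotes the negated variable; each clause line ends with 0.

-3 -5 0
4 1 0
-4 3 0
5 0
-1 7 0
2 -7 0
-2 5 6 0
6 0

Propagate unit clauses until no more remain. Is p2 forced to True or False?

True

Unit clause (p5) sets p5 = True.
In (~p3 \/ ~p5), ~p5 is now false; ~p3 must hold, so p3 = False.
(~p4 \/ p3) with p3 = False leaves only ~p4, so p4 = False.
In (p4 \/ p1), p4 is now false; p1 must hold, so p1 = True.
In (p7 \/ ~p1), ~p1 is now false; p7 must hold, so p7 = True.
(p2 \/ ~p7) with p7 = True leaves only p2, so p2 = True.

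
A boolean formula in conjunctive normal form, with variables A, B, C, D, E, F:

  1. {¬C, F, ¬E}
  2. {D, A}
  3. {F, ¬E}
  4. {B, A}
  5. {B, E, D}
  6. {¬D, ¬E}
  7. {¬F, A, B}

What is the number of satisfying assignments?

Case analysis on E and A:
  E=1, A=1: remaining (B,C,D,F) ∈ {(0,0,0,1); (0,1,0,1); (1,0,0,1); (1,1,0,1)} — 4.
  E=1, A=0: a clause becomes empty — 0.
  E=0, A=1: C, F free; 3 ways for (B,D) × 2^2 = 12.
  E=0, A=0: remaining (B,C,D,F) ∈ {(1,0,1,0); (1,0,1,1); (1,1,1,0); (1,1,1,1)} — 4.
Total: 4 + 0 + 12 + 4 = 20.

20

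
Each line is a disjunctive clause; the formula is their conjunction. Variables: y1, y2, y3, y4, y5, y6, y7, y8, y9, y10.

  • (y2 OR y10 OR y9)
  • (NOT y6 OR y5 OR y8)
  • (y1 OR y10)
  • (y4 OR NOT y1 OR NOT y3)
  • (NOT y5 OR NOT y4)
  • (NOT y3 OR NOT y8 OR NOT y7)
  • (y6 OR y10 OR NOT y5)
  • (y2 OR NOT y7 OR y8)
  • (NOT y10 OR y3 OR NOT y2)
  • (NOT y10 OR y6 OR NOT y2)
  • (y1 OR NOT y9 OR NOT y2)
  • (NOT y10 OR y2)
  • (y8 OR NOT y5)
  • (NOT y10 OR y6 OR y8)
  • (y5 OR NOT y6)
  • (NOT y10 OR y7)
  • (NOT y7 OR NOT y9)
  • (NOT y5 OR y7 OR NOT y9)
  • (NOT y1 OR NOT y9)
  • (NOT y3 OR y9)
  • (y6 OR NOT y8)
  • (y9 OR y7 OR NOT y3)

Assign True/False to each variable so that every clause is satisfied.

y1=True  y2=True  y3=False  y4=False  y5=False  y6=False  y7=False  y8=False  y9=False  y10=False

Check each clause:
  1. (y2 OR y9 OR y10) — y2 is true.
  2. (NOT y6 OR y5 OR y8) — NOT y6 is true.
  3. (y10 OR y1) — y1 is true.
  4. (y4 OR NOT y3 OR NOT y1) — NOT y3 is true.
  5. (NOT y5 OR NOT y4) — NOT y5 is true.
  6. (NOT y7 OR NOT y8 OR NOT y3) — NOT y8 is true.
  7. (NOT y5 OR y6 OR y10) — NOT y5 is true.
  8. (y8 OR NOT y7 OR y2) — NOT y7 is true.
  9. (y3 OR NOT y10 OR NOT y2) — NOT y10 is true.
  10. (NOT y2 OR NOT y10 OR y6) — NOT y10 is true.
  11. (y1 OR NOT y2 OR NOT y9) — y1 is true.
  12. (NOT y10 OR y2) — y2 is true.
  13. (y8 OR NOT y5) — NOT y5 is true.
  14. (y6 OR y8 OR NOT y10) — NOT y10 is true.
  15. (NOT y6 OR y5) — NOT y6 is true.
  16. (NOT y10 OR y7) — NOT y10 is true.
  17. (NOT y9 OR NOT y7) — NOT y7 is true.
  18. (NOT y5 OR y7 OR NOT y9) — NOT y5 is true.
  19. (NOT y9 OR NOT y1) — NOT y9 is true.
  20. (NOT y3 OR y9) — NOT y3 is true.
  21. (y6 OR NOT y8) — NOT y8 is true.
  22. (y9 OR y7 OR NOT y3) — NOT y3 is true.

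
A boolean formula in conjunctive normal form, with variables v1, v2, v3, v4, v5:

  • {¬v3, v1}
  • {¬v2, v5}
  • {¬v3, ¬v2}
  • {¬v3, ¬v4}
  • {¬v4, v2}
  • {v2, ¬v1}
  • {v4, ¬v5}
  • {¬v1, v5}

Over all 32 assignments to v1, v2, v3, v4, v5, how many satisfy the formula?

Satisfying assignments:
  v1=F v2=F v3=F v4=F v5=F
  v1=F v2=T v3=F v4=T v5=T
  v1=T v2=T v3=F v4=T v5=T
That's 3 in total.

3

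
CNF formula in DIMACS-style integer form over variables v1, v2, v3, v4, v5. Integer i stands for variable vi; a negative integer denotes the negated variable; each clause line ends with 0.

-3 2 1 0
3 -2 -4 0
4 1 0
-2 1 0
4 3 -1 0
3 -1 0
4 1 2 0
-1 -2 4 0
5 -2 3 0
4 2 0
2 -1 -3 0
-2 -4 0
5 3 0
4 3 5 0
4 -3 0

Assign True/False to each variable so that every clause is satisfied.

v1=0, v2=0, v3=0, v4=1, v5=1

v5 occurs only positively in the remaining clauses — set v5 = True.
Branch on v1: take v1 = False.
  then v4 is forced to True.
  then v2 is forced to False.
  then v3 is forced to False.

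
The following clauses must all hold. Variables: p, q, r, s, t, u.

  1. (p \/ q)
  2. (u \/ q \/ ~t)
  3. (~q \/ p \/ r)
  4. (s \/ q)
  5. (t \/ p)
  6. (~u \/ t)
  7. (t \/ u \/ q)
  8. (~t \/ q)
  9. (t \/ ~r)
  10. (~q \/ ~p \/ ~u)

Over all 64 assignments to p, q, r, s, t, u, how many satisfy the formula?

10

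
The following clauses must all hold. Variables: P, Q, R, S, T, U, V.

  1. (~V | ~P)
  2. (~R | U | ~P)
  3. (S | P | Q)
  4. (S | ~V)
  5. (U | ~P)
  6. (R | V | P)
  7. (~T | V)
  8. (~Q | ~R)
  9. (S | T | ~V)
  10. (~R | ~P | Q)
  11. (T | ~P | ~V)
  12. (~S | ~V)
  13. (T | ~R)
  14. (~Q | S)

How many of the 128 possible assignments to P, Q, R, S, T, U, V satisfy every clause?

The models are:
  P=T Q=F R=F S=F T=F U=T V=F
  P=T Q=F R=F S=T T=F U=T V=F
  P=T Q=T R=F S=T T=F U=T V=F
That's 3 in total.

3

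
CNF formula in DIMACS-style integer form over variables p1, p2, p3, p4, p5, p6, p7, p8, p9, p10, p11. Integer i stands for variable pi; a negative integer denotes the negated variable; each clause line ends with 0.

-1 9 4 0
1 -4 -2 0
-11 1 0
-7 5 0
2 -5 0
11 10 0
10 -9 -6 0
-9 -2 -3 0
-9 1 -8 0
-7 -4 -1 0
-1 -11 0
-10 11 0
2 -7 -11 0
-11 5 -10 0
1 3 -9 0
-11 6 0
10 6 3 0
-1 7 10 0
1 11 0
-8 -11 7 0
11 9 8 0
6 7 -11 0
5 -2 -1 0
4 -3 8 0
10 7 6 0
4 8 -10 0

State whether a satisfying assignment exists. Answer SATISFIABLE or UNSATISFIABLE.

p11 = True:
  propagation gives p1=True; an empty clause results — contradiction.
p11 = False:
  propagation gives p10=True; an empty clause results — contradiction.
Every branch closes, so no satisfying assignment exists.

UNSATISFIABLE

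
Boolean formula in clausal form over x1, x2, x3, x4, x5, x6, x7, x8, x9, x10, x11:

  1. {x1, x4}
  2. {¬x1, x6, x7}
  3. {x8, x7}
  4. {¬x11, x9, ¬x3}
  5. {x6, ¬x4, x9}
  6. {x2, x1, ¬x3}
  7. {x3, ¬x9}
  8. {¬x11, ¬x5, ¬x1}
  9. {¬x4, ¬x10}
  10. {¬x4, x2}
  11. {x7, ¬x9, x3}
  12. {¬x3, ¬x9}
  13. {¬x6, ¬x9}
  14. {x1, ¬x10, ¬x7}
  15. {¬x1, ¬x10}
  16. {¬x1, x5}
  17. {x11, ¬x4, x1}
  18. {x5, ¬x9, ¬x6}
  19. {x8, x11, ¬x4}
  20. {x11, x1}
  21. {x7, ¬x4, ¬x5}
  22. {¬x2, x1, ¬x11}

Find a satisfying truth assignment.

x1=1, x2=0, x3=1, x4=0, x5=1, x6=1, x7=1, x8=0, x9=0, x10=0, x11=0

x10 occurs only negated in the remaining clauses — set x10 = False.
Branch on x1: take x1 = True.
  then x5 is forced to True.
  then x11 is forced to False.
Branch on x2: take x2 = False.
  then x4 is forced to False.
Try x3 = True.
  then x9 is forced to False.
The remaining clauses are satisfied by x6 = True, x7 = True, x8 = False.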